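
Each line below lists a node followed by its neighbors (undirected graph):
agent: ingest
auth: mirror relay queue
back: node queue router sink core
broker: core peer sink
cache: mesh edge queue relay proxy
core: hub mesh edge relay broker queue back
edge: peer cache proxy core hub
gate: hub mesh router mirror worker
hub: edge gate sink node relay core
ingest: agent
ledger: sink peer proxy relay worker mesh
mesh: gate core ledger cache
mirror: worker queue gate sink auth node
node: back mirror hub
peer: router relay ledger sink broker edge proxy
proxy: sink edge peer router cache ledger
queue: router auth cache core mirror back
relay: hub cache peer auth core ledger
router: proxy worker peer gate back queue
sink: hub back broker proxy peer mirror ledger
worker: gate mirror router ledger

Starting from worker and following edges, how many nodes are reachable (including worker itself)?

BFS from worker visits: worker, gate, ledger, mirror, router, hub, mesh, peer, proxy, relay, sink, auth, node, queue, back, core, edge, cache, broker
Reachable nodes: 19 of 21 total.

19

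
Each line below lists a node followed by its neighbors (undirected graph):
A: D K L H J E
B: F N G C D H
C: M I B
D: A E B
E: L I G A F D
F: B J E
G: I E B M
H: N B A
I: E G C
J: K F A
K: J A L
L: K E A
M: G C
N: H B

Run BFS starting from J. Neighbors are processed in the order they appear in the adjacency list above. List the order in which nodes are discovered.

J → K → F → A → L → B → E → D → H → N → G → C → I → M

Visit J; enqueue K, F, A → queue [K, F, A]
Visit K; enqueue L → queue [F, A, L]
Visit F; enqueue B, E → queue [A, L, B, E]
Visit A; enqueue D, H → queue [L, B, E, D, H]
Visit L → queue [B, E, D, H]
Visit B; enqueue N, G, C → queue [E, D, H, N, G, C]
Visit E; enqueue I → queue [D, H, N, G, C, I]
Visit D → queue [H, N, G, C, I]
Visit H → queue [N, G, C, I]
Visit N → queue [G, C, I]
Visit G; enqueue M → queue [C, I, M]
Visit C → queue [I, M]
Visit I → queue [M]
Visit M → queue []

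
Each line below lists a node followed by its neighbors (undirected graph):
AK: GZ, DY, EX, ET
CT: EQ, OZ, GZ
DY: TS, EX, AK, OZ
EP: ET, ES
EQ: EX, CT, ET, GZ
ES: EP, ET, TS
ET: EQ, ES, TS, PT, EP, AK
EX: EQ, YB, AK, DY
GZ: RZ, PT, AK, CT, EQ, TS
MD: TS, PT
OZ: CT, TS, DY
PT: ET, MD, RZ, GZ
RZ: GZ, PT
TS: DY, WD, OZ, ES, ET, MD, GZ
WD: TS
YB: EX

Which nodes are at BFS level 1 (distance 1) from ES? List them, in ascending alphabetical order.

EP, ET, TS

Level 0: ES
Level 1: EP, ET, TS
Level 2: AK, DY, EQ, GZ, MD, OZ, PT, WD
Level 3: CT, EX, RZ
Level 4: YB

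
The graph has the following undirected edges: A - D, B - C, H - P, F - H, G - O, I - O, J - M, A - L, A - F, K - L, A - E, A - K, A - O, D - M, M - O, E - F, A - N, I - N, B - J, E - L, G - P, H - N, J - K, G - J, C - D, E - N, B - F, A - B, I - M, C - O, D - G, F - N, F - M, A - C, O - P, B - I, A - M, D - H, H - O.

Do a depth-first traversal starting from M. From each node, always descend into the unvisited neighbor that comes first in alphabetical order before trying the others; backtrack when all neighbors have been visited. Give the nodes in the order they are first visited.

Visit M
M → A
A → B
B → C
C → D
D → G
G → J
J → K
K → L
L → E
E → F
F → H
H → N
N → I
I → O
O → P

M, A, B, C, D, G, J, K, L, E, F, H, N, I, O, P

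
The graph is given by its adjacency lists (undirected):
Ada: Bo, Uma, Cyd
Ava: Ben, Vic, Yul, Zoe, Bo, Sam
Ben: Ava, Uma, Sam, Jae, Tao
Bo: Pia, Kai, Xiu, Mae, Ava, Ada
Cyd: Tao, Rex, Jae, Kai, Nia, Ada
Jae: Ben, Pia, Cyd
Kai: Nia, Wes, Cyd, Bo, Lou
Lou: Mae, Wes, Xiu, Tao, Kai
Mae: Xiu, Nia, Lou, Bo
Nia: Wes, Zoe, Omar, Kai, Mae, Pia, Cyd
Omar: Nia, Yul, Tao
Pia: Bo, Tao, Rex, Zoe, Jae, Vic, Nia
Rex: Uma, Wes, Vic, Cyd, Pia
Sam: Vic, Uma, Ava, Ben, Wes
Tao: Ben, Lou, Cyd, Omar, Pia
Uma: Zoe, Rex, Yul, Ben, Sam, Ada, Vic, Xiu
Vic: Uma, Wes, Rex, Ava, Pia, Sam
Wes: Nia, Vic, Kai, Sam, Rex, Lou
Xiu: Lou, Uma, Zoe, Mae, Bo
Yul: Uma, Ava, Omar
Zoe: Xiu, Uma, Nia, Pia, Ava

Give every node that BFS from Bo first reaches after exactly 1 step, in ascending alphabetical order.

Level 0: Bo
Level 1: Ada, Ava, Kai, Mae, Pia, Xiu
Level 2: Ben, Cyd, Jae, Lou, Nia, Rex, Sam, Tao, Uma, Vic, Wes, Yul, Zoe
Level 3: Omar

Ada, Ava, Kai, Mae, Pia, Xiu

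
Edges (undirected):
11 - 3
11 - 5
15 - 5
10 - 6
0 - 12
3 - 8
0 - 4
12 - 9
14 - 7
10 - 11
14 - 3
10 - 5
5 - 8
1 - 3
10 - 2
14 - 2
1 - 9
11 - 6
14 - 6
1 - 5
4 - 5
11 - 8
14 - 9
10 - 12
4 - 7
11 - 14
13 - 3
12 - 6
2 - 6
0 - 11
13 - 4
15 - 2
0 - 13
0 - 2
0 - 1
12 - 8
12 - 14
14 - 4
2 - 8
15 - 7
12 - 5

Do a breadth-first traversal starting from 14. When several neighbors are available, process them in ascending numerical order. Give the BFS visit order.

14, 2, 3, 4, 6, 7, 9, 11, 12, 0, 8, 10, 15, 1, 13, 5

Visit 14; enqueue 2, 3, 4, 6, 7, 9, 11, 12 → queue [2, 3, 4, 6, 7, 9, 11, 12]
Visit 2; enqueue 0, 8, 10, 15 → queue [3, 4, 6, 7, 9, 11, 12, 0, 8, 10, 15]
Visit 3; enqueue 1, 13 → queue [4, 6, 7, 9, 11, 12, 0, 8, 10, 15, 1, 13]
Visit 4; enqueue 5 → queue [6, 7, 9, 11, 12, 0, 8, 10, 15, 1, 13, 5]
Visit 6 → queue [7, 9, 11, 12, 0, 8, 10, 15, 1, 13, 5]
Visit 7 → queue [9, 11, 12, 0, 8, 10, 15, 1, 13, 5]
Visit 9 → queue [11, 12, 0, 8, 10, 15, 1, 13, 5]
Visit 11 → queue [12, 0, 8, 10, 15, 1, 13, 5]
Visit 12 → queue [0, 8, 10, 15, 1, 13, 5]
Visit 0 → queue [8, 10, 15, 1, 13, 5]
Visit 8 → queue [10, 15, 1, 13, 5]
Visit 10 → queue [15, 1, 13, 5]
Visit 15 → queue [1, 13, 5]
Visit 1 → queue [13, 5]
Visit 13 → queue [5]
Visit 5 → queue []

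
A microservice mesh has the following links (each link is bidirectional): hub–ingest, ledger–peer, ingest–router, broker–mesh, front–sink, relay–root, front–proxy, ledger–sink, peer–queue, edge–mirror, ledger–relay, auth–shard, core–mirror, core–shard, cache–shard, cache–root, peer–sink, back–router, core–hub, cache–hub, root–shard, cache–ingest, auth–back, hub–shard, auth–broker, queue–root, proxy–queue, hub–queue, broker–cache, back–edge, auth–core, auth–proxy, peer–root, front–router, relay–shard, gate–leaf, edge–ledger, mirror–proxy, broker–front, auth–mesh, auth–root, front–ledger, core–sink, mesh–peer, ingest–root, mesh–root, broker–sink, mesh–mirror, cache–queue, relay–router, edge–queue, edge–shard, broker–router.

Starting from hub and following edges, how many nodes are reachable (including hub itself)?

20

BFS from hub visits: hub, shard, queue, ingest, core, cache, root, relay, edge, auth, proxy, peer, router, sink, mirror, broker, mesh, ledger, back, front
Reachable nodes: 20 of 22 total.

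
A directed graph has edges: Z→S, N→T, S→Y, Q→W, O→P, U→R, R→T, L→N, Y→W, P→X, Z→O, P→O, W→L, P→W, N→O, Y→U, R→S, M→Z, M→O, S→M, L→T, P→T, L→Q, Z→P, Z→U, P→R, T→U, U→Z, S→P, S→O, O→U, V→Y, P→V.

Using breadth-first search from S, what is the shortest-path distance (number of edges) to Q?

4

Level 0: S
Level 1: M, O, P, Y
Level 2: R, T, U, V, W, X, Z
Level 3: L
Level 4: N, Q
Q first appears at level 4.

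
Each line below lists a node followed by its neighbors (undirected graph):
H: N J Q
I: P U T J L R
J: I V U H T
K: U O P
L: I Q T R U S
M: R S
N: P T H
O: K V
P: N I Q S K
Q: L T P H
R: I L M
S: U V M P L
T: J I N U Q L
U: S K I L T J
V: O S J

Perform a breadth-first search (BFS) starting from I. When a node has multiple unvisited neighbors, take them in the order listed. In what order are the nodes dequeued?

Visit I; enqueue P, U, T, J, L, R → queue [P, U, T, J, L, R]
Visit P; enqueue N, Q, S, K → queue [U, T, J, L, R, N, Q, S, K]
Visit U → queue [T, J, L, R, N, Q, S, K]
Visit T → queue [J, L, R, N, Q, S, K]
Visit J; enqueue V, H → queue [L, R, N, Q, S, K, V, H]
Visit L → queue [R, N, Q, S, K, V, H]
Visit R; enqueue M → queue [N, Q, S, K, V, H, M]
Visit N → queue [Q, S, K, V, H, M]
Visit Q → queue [S, K, V, H, M]
Visit S → queue [K, V, H, M]
Visit K; enqueue O → queue [V, H, M, O]
Visit V → queue [H, M, O]
Visit H → queue [M, O]
Visit M → queue [O]
Visit O → queue []

I -> P -> U -> T -> J -> L -> R -> N -> Q -> S -> K -> V -> H -> M -> O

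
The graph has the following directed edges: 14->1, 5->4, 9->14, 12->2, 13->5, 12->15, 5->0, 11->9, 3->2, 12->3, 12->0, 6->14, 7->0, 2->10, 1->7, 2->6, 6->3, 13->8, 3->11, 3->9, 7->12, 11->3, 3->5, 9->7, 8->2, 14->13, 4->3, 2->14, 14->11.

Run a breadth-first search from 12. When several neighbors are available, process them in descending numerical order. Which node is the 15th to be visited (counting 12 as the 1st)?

Visit 12; enqueue 15, 3, 2, 0 → queue [15, 3, 2, 0]
Visit 15 → queue [3, 2, 0]
Visit 3; enqueue 11, 9, 5 → queue [2, 0, 11, 9, 5]
Visit 2; enqueue 14, 10, 6 → queue [0, 11, 9, 5, 14, 10, 6]
Visit 0 → queue [11, 9, 5, 14, 10, 6]
Visit 11 → queue [9, 5, 14, 10, 6]
Visit 9; enqueue 7 → queue [5, 14, 10, 6, 7]
Visit 5; enqueue 4 → queue [14, 10, 6, 7, 4]
Visit 14; enqueue 13, 1 → queue [10, 6, 7, 4, 13, 1]
Visit 10 → queue [6, 7, 4, 13, 1]
Visit 6 → queue [7, 4, 13, 1]
Visit 7 → queue [4, 13, 1]
Visit 4 → queue [13, 1]
Visit 13; enqueue 8 → queue [1, 8]
Visit 1 → queue [8]
Visit 8 → queue []

Visit order: 12, 15, 3, 2, 0, 11, 9, 5, 14, 10, 6, 7, 4, 13, 1, 8

1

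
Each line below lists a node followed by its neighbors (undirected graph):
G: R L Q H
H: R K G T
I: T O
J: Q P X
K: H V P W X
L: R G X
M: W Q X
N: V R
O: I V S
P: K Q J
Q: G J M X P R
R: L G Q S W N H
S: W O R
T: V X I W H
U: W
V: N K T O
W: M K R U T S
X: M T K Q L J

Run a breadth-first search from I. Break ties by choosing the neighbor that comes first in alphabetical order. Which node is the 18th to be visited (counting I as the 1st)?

P

Visit I; enqueue O, T → queue [O, T]
Visit O; enqueue S, V → queue [T, S, V]
Visit T; enqueue H, W, X → queue [S, V, H, W, X]
Visit S; enqueue R → queue [V, H, W, X, R]
Visit V; enqueue K, N → queue [H, W, X, R, K, N]
Visit H; enqueue G → queue [W, X, R, K, N, G]
Visit W; enqueue M, U → queue [X, R, K, N, G, M, U]
Visit X; enqueue J, L, Q → queue [R, K, N, G, M, U, J, L, Q]
Visit R → queue [K, N, G, M, U, J, L, Q]
Visit K; enqueue P → queue [N, G, M, U, J, L, Q, P]
Visit N → queue [G, M, U, J, L, Q, P]
Visit G → queue [M, U, J, L, Q, P]
Visit M → queue [U, J, L, Q, P]
Visit U → queue [J, L, Q, P]
Visit J → queue [L, Q, P]
Visit L → queue [Q, P]
Visit Q → queue [P]
Visit P → queue []

Visit order: I, O, T, S, V, H, W, X, R, K, N, G, M, U, J, L, Q, P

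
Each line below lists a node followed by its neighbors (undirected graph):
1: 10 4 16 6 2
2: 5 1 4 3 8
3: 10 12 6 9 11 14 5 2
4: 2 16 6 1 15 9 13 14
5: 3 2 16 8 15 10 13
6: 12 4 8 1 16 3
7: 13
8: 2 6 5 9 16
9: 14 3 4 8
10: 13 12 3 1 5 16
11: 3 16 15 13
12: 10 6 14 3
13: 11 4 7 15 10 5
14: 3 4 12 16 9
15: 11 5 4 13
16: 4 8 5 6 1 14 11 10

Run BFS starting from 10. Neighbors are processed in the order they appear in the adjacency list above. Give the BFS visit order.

10, 13, 12, 3, 1, 5, 16, 11, 4, 7, 15, 6, 14, 9, 2, 8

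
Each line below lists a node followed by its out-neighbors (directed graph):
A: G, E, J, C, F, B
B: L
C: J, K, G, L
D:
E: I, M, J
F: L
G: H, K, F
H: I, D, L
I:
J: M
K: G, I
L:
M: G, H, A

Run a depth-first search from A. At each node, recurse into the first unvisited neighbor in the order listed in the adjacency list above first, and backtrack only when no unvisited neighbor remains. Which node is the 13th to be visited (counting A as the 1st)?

B

Visit A
A → G
G → H
H → I
H → D
H → L
G → K
G → F
A → E
E → M
E → J
A → C
A → B

Visit order: A, G, H, I, D, L, K, F, E, M, J, C, B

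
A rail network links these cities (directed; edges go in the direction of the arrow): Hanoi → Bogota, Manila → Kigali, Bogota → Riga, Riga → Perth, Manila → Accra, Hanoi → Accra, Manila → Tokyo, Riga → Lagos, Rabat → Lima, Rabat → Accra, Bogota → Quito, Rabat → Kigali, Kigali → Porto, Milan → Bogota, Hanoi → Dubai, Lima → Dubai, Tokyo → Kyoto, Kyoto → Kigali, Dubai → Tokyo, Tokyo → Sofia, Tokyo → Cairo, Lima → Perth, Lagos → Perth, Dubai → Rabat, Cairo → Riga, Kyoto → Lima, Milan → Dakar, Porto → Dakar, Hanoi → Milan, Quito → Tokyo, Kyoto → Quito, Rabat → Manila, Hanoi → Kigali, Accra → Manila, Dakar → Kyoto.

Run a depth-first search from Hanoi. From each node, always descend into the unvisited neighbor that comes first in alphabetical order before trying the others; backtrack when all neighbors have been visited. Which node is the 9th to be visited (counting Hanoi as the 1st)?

Dubai

Visit Hanoi
Hanoi → Accra
Accra → Manila
Manila → Kigali
Kigali → Porto
Porto → Dakar
Dakar → Kyoto
Kyoto → Lima
Lima → Dubai
Dubai → Rabat
Dubai → Tokyo
Tokyo → Cairo
Cairo → Riga
Riga → Lagos
Lagos → Perth
Tokyo → Sofia
Kyoto → Quito
Hanoi → Bogota
Hanoi → Milan

Visit order: Hanoi, Accra, Manila, Kigali, Porto, Dakar, Kyoto, Lima, Dubai, Rabat, Tokyo, Cairo, Riga, Lagos, Perth, Sofia, Quito, Bogota, Milan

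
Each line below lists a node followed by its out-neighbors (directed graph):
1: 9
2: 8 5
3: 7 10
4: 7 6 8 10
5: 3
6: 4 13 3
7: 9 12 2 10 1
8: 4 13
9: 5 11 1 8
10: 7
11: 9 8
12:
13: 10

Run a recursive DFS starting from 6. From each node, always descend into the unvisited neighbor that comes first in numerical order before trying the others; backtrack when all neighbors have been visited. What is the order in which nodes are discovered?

Visit 6
6 → 3
3 → 7
7 → 1
1 → 9
9 → 5
9 → 8
8 → 4
4 → 10
8 → 13
9 → 11
7 → 2
7 → 12

6, 3, 7, 1, 9, 5, 8, 4, 10, 13, 11, 2, 12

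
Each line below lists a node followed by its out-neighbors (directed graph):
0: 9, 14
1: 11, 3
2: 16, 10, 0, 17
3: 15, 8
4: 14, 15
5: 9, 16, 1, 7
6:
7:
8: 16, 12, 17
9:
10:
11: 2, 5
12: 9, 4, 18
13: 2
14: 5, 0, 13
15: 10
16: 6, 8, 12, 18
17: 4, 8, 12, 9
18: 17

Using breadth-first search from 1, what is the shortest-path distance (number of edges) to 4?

Level 0: 1
Level 1: 3, 11
Level 2: 2, 5, 8, 15
Level 3: 0, 7, 9, 10, 12, 16, 17
Level 4: 4, 6, 14, 18
Level 5: 13
4 first appears at level 4.

4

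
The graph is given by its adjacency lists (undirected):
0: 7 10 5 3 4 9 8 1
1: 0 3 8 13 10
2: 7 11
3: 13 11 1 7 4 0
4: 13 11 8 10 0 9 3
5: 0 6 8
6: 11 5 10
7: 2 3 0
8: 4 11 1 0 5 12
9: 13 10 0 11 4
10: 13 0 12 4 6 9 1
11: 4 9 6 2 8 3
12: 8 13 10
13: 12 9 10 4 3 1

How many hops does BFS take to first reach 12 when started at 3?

Level 0: 3
Level 1: 0, 1, 4, 7, 11, 13
Level 2: 2, 5, 6, 8, 9, 10, 12
12 first appears at level 2.

2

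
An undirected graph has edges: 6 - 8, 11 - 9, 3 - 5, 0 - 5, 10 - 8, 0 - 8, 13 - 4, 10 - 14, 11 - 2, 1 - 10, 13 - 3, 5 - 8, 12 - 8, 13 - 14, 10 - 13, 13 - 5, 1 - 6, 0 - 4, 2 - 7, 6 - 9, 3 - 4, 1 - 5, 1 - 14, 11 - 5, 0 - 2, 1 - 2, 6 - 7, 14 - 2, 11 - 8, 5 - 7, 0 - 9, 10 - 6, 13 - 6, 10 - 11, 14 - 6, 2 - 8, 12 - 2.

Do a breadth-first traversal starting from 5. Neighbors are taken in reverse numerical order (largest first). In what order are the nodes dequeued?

5 → 13 → 11 → 8 → 7 → 3 → 1 → 0 → 14 → 10 → 6 → 4 → 9 → 2 → 12

Visit 5; enqueue 13, 11, 8, 7, 3, 1, 0 → queue [13, 11, 8, 7, 3, 1, 0]
Visit 13; enqueue 14, 10, 6, 4 → queue [11, 8, 7, 3, 1, 0, 14, 10, 6, 4]
Visit 11; enqueue 9, 2 → queue [8, 7, 3, 1, 0, 14, 10, 6, 4, 9, 2]
Visit 8; enqueue 12 → queue [7, 3, 1, 0, 14, 10, 6, 4, 9, 2, 12]
Visit 7 → queue [3, 1, 0, 14, 10, 6, 4, 9, 2, 12]
Visit 3 → queue [1, 0, 14, 10, 6, 4, 9, 2, 12]
Visit 1 → queue [0, 14, 10, 6, 4, 9, 2, 12]
Visit 0 → queue [14, 10, 6, 4, 9, 2, 12]
Visit 14 → queue [10, 6, 4, 9, 2, 12]
Visit 10 → queue [6, 4, 9, 2, 12]
Visit 6 → queue [4, 9, 2, 12]
Visit 4 → queue [9, 2, 12]
Visit 9 → queue [2, 12]
Visit 2 → queue [12]
Visit 12 → queue []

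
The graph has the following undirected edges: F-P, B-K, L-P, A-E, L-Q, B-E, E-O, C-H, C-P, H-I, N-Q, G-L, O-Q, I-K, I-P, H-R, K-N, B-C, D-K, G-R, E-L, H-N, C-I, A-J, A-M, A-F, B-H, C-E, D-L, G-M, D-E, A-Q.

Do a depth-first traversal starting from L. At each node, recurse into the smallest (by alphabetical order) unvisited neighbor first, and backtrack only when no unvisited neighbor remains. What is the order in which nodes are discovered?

Visit L
L → D
D → E
E → A
A → F
F → P
P → C
C → B
B → H
H → I
I → K
K → N
N → Q
Q → O
H → R
R → G
G → M
A → J

L -> D -> E -> A -> F -> P -> C -> B -> H -> I -> K -> N -> Q -> O -> R -> G -> M -> J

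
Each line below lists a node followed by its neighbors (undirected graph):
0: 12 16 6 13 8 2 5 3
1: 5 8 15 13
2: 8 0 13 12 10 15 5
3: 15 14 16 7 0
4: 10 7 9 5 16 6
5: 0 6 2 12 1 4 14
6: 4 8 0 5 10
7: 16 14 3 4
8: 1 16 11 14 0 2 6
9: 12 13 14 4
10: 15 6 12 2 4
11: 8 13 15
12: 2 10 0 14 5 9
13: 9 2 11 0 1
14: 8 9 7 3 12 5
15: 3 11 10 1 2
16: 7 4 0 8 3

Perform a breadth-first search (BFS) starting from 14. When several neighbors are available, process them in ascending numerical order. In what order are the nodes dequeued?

14, 3, 5, 7, 8, 9, 12, 0, 15, 16, 1, 2, 4, 6, 11, 13, 10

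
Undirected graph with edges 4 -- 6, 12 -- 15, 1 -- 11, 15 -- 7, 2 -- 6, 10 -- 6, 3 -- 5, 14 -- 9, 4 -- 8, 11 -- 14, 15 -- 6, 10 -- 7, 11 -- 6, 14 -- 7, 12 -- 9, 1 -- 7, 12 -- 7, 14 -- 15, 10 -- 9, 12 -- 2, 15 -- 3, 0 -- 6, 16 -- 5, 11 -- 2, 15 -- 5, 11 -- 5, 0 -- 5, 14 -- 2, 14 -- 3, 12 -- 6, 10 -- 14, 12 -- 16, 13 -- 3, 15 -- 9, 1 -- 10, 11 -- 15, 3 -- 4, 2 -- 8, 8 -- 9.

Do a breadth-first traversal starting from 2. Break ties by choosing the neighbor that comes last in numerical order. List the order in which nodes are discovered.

2, 14, 12, 11, 8, 6, 15, 10, 9, 7, 3, 16, 5, 1, 4, 0, 13

Visit 2; enqueue 14, 12, 11, 8, 6 → queue [14, 12, 11, 8, 6]
Visit 14; enqueue 15, 10, 9, 7, 3 → queue [12, 11, 8, 6, 15, 10, 9, 7, 3]
Visit 12; enqueue 16 → queue [11, 8, 6, 15, 10, 9, 7, 3, 16]
Visit 11; enqueue 5, 1 → queue [8, 6, 15, 10, 9, 7, 3, 16, 5, 1]
Visit 8; enqueue 4 → queue [6, 15, 10, 9, 7, 3, 16, 5, 1, 4]
Visit 6; enqueue 0 → queue [15, 10, 9, 7, 3, 16, 5, 1, 4, 0]
Visit 15 → queue [10, 9, 7, 3, 16, 5, 1, 4, 0]
Visit 10 → queue [9, 7, 3, 16, 5, 1, 4, 0]
Visit 9 → queue [7, 3, 16, 5, 1, 4, 0]
Visit 7 → queue [3, 16, 5, 1, 4, 0]
Visit 3; enqueue 13 → queue [16, 5, 1, 4, 0, 13]
Visit 16 → queue [5, 1, 4, 0, 13]
Visit 5 → queue [1, 4, 0, 13]
Visit 1 → queue [4, 0, 13]
Visit 4 → queue [0, 13]
Visit 0 → queue [13]
Visit 13 → queue []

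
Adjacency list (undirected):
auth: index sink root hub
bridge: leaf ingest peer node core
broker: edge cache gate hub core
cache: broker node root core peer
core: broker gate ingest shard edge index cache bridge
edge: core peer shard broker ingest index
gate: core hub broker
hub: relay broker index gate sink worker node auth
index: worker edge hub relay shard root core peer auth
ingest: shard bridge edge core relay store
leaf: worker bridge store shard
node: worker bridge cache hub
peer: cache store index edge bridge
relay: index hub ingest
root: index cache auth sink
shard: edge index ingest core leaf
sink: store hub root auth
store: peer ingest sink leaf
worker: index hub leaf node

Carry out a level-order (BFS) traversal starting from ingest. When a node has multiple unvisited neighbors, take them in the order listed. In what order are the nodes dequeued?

Visit ingest; enqueue shard, bridge, edge, core, relay, store → queue [shard, bridge, edge, core, relay, store]
Visit shard; enqueue index, leaf → queue [bridge, edge, core, relay, store, index, leaf]
Visit bridge; enqueue peer, node → queue [edge, core, relay, store, index, leaf, peer, node]
Visit edge; enqueue broker → queue [core, relay, store, index, leaf, peer, node, broker]
Visit core; enqueue gate, cache → queue [relay, store, index, leaf, peer, node, broker, gate, cache]
Visit relay; enqueue hub → queue [store, index, leaf, peer, node, broker, gate, cache, hub]
Visit store; enqueue sink → queue [index, leaf, peer, node, broker, gate, cache, hub, sink]
Visit index; enqueue worker, root, auth → queue [leaf, peer, node, broker, gate, cache, hub, sink, worker, root, auth]
Visit leaf → queue [peer, node, broker, gate, cache, hub, sink, worker, root, auth]
Visit peer → queue [node, broker, gate, cache, hub, sink, worker, root, auth]
Visit node → queue [broker, gate, cache, hub, sink, worker, root, auth]
Visit broker → queue [gate, cache, hub, sink, worker, root, auth]
Visit gate → queue [cache, hub, sink, worker, root, auth]
Visit cache → queue [hub, sink, worker, root, auth]
Visit hub → queue [sink, worker, root, auth]
Visit sink → queue [worker, root, auth]
Visit worker → queue [root, auth]
Visit root → queue [auth]
Visit auth → queue []

ingest → shard → bridge → edge → core → relay → store → index → leaf → peer → node → broker → gate → cache → hub → sink → worker → root → auth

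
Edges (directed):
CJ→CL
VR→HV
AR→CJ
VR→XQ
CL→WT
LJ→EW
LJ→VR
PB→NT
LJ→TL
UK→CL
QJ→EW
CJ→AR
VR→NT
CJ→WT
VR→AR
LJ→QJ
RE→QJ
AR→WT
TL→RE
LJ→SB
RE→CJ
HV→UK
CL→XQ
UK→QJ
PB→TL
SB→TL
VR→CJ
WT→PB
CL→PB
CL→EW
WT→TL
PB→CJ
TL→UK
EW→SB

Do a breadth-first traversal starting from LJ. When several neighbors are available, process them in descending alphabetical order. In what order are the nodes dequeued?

LJ, VR, TL, SB, QJ, EW, XQ, NT, HV, CJ, AR, UK, RE, WT, CL, PB

Visit LJ; enqueue VR, TL, SB, QJ, EW → queue [VR, TL, SB, QJ, EW]
Visit VR; enqueue XQ, NT, HV, CJ, AR → queue [TL, SB, QJ, EW, XQ, NT, HV, CJ, AR]
Visit TL; enqueue UK, RE → queue [SB, QJ, EW, XQ, NT, HV, CJ, AR, UK, RE]
Visit SB → queue [QJ, EW, XQ, NT, HV, CJ, AR, UK, RE]
Visit QJ → queue [EW, XQ, NT, HV, CJ, AR, UK, RE]
Visit EW → queue [XQ, NT, HV, CJ, AR, UK, RE]
Visit XQ → queue [NT, HV, CJ, AR, UK, RE]
Visit NT → queue [HV, CJ, AR, UK, RE]
Visit HV → queue [CJ, AR, UK, RE]
Visit CJ; enqueue WT, CL → queue [AR, UK, RE, WT, CL]
Visit AR → queue [UK, RE, WT, CL]
Visit UK → queue [RE, WT, CL]
Visit RE → queue [WT, CL]
Visit WT; enqueue PB → queue [CL, PB]
Visit CL → queue [PB]
Visit PB → queue []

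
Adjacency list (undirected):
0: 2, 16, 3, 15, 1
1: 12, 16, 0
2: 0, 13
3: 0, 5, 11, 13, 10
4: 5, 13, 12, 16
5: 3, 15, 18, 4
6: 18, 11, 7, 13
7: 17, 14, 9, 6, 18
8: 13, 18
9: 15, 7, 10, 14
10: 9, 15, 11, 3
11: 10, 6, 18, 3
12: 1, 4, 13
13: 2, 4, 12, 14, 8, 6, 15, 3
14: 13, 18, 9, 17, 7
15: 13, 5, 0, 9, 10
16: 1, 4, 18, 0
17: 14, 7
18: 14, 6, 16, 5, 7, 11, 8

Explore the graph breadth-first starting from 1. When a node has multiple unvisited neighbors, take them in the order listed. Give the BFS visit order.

Visit 1; enqueue 12, 16, 0 → queue [12, 16, 0]
Visit 12; enqueue 4, 13 → queue [16, 0, 4, 13]
Visit 16; enqueue 18 → queue [0, 4, 13, 18]
Visit 0; enqueue 2, 3, 15 → queue [4, 13, 18, 2, 3, 15]
Visit 4; enqueue 5 → queue [13, 18, 2, 3, 15, 5]
Visit 13; enqueue 14, 8, 6 → queue [18, 2, 3, 15, 5, 14, 8, 6]
Visit 18; enqueue 7, 11 → queue [2, 3, 15, 5, 14, 8, 6, 7, 11]
Visit 2 → queue [3, 15, 5, 14, 8, 6, 7, 11]
Visit 3; enqueue 10 → queue [15, 5, 14, 8, 6, 7, 11, 10]
Visit 15; enqueue 9 → queue [5, 14, 8, 6, 7, 11, 10, 9]
Visit 5 → queue [14, 8, 6, 7, 11, 10, 9]
Visit 14; enqueue 17 → queue [8, 6, 7, 11, 10, 9, 17]
Visit 8 → queue [6, 7, 11, 10, 9, 17]
Visit 6 → queue [7, 11, 10, 9, 17]
Visit 7 → queue [11, 10, 9, 17]
Visit 11 → queue [10, 9, 17]
Visit 10 → queue [9, 17]
Visit 9 → queue [17]
Visit 17 → queue []

1 → 12 → 16 → 0 → 4 → 13 → 18 → 2 → 3 → 15 → 5 → 14 → 8 → 6 → 7 → 11 → 10 → 9 → 17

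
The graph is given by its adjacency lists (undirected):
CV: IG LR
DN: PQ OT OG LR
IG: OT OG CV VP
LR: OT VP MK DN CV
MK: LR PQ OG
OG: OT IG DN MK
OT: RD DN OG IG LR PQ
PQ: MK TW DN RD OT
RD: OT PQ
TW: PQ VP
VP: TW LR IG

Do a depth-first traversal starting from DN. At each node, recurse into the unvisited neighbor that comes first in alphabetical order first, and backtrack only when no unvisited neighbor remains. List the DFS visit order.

Visit DN
DN → LR
LR → CV
CV → IG
IG → OG
OG → MK
MK → PQ
PQ → OT
OT → RD
PQ → TW
TW → VP

DN -> LR -> CV -> IG -> OG -> MK -> PQ -> OT -> RD -> TW -> VP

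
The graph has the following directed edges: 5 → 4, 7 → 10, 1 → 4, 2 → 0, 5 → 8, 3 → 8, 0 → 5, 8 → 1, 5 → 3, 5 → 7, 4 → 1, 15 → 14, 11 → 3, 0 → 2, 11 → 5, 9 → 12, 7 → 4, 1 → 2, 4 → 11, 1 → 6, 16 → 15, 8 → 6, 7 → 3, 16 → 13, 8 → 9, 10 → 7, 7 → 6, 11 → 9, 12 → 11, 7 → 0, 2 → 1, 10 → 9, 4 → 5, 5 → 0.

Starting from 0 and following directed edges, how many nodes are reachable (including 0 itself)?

BFS from 0 visits: 0, 5, 2, 8, 7, 4, 3, 1, 9, 6, 10, 11, 12
Reachable nodes: 13 of 17 total.

13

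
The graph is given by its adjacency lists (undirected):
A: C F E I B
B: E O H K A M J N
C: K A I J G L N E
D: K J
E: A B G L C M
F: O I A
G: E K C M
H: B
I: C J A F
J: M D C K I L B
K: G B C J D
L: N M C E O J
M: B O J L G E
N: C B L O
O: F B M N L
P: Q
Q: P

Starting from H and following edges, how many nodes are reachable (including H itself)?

BFS from H visits: H, B, A, E, J, K, M, N, O, C, F, I, G, L, D
Reachable nodes: 15 of 17 total.

15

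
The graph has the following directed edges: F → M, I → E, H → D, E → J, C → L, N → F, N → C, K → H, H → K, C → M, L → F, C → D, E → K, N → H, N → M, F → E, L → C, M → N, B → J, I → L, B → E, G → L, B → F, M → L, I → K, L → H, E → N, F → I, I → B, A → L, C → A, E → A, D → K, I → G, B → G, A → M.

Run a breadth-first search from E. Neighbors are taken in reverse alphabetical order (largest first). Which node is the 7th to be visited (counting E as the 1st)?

H

Visit E; enqueue N, K, J, A → queue [N, K, J, A]
Visit N; enqueue M, H, F, C → queue [K, J, A, M, H, F, C]
Visit K → queue [J, A, M, H, F, C]
Visit J → queue [A, M, H, F, C]
Visit A; enqueue L → queue [M, H, F, C, L]
Visit M → queue [H, F, C, L]
Visit H; enqueue D → queue [F, C, L, D]
Visit F; enqueue I → queue [C, L, D, I]
Visit C → queue [L, D, I]
Visit L → queue [D, I]
Visit D → queue [I]
Visit I; enqueue G, B → queue [G, B]
Visit G → queue [B]
Visit B → queue []

Visit order: E, N, K, J, A, M, H, F, C, L, D, I, G, B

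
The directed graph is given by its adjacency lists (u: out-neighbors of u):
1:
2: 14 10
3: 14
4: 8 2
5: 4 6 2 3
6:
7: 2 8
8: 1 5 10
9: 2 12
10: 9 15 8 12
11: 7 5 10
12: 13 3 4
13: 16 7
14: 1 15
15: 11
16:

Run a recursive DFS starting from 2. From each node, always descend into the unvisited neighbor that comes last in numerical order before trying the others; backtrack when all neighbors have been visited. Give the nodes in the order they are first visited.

2, 14, 15, 11, 10, 12, 13, 16, 7, 8, 5, 6, 4, 3, 1, 9

Visit 2
2 → 14
14 → 15
15 → 11
11 → 10
10 → 12
12 → 13
13 → 16
13 → 7
7 → 8
8 → 5
5 → 6
5 → 4
5 → 3
8 → 1
10 → 9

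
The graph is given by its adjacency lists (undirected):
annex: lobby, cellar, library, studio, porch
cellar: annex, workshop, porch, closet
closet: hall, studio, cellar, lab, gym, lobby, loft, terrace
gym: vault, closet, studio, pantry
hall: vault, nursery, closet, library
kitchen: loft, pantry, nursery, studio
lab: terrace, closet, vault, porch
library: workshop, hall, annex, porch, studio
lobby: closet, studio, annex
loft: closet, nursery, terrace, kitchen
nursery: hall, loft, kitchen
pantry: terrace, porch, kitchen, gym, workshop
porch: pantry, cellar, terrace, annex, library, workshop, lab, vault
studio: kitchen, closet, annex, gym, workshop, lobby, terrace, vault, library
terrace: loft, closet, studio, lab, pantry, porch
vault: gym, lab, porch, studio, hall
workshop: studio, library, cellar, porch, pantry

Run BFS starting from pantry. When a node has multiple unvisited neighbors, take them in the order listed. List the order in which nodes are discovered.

Visit pantry; enqueue terrace, porch, kitchen, gym, workshop → queue [terrace, porch, kitchen, gym, workshop]
Visit terrace; enqueue loft, closet, studio, lab → queue [porch, kitchen, gym, workshop, loft, closet, studio, lab]
Visit porch; enqueue cellar, annex, library, vault → queue [kitchen, gym, workshop, loft, closet, studio, lab, cellar, annex, library, vault]
Visit kitchen; enqueue nursery → queue [gym, workshop, loft, closet, studio, lab, cellar, annex, library, vault, nursery]
Visit gym → queue [workshop, loft, closet, studio, lab, cellar, annex, library, vault, nursery]
Visit workshop → queue [loft, closet, studio, lab, cellar, annex, library, vault, nursery]
Visit loft → queue [closet, studio, lab, cellar, annex, library, vault, nursery]
Visit closet; enqueue hall, lobby → queue [studio, lab, cellar, annex, library, vault, nursery, hall, lobby]
Visit studio → queue [lab, cellar, annex, library, vault, nursery, hall, lobby]
Visit lab → queue [cellar, annex, library, vault, nursery, hall, lobby]
Visit cellar → queue [annex, library, vault, nursery, hall, lobby]
Visit annex → queue [library, vault, nursery, hall, lobby]
Visit library → queue [vault, nursery, hall, lobby]
Visit vault → queue [nursery, hall, lobby]
Visit nursery → queue [hall, lobby]
Visit hall → queue [lobby]
Visit lobby → queue []

pantry, terrace, porch, kitchen, gym, workshop, loft, closet, studio, lab, cellar, annex, library, vault, nursery, hall, lobby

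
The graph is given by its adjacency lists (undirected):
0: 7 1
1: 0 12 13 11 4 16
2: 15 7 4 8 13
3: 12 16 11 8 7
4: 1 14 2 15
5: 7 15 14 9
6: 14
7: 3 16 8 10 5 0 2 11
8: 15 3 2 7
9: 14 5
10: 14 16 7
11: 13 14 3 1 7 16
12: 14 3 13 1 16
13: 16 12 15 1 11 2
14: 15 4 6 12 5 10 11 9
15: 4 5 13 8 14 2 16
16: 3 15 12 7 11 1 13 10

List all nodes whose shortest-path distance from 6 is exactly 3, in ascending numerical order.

Level 0: 6
Level 1: 14
Level 2: 4, 5, 9, 10, 11, 12, 15
Level 3: 1, 2, 3, 7, 8, 13, 16
Level 4: 0

1, 2, 3, 7, 8, 13, 16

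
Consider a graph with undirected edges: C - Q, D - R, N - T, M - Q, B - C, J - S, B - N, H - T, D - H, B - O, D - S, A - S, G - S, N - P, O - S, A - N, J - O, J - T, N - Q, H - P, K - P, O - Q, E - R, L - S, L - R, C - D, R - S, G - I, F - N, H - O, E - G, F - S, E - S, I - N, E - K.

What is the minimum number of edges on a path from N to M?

Level 0: N
Level 1: A, B, F, I, P, Q, T
Level 2: C, G, H, J, K, M, O, S
Level 3: D, E, L, R
M first appears at level 2.

2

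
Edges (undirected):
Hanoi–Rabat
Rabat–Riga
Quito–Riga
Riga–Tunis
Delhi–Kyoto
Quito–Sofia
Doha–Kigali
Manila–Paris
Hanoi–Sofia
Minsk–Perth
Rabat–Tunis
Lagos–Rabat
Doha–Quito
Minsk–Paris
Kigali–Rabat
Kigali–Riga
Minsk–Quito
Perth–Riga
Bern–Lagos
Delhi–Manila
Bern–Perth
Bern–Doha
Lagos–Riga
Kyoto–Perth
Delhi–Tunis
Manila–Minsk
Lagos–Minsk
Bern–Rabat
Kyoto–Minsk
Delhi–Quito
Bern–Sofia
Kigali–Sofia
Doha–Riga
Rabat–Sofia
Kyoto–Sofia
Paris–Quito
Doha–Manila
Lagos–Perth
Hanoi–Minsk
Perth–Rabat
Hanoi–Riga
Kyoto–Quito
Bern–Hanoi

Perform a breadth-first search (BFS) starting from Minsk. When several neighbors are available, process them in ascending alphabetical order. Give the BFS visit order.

Minsk, Hanoi, Kyoto, Lagos, Manila, Paris, Perth, Quito, Bern, Rabat, Riga, Sofia, Delhi, Doha, Kigali, Tunis

Visit Minsk; enqueue Hanoi, Kyoto, Lagos, Manila, Paris, Perth, Quito → queue [Hanoi, Kyoto, Lagos, Manila, Paris, Perth, Quito]
Visit Hanoi; enqueue Bern, Rabat, Riga, Sofia → queue [Kyoto, Lagos, Manila, Paris, Perth, Quito, Bern, Rabat, Riga, Sofia]
Visit Kyoto; enqueue Delhi → queue [Lagos, Manila, Paris, Perth, Quito, Bern, Rabat, Riga, Sofia, Delhi]
Visit Lagos → queue [Manila, Paris, Perth, Quito, Bern, Rabat, Riga, Sofia, Delhi]
Visit Manila; enqueue Doha → queue [Paris, Perth, Quito, Bern, Rabat, Riga, Sofia, Delhi, Doha]
Visit Paris → queue [Perth, Quito, Bern, Rabat, Riga, Sofia, Delhi, Doha]
Visit Perth → queue [Quito, Bern, Rabat, Riga, Sofia, Delhi, Doha]
Visit Quito → queue [Bern, Rabat, Riga, Sofia, Delhi, Doha]
Visit Bern → queue [Rabat, Riga, Sofia, Delhi, Doha]
Visit Rabat; enqueue Kigali, Tunis → queue [Riga, Sofia, Delhi, Doha, Kigali, Tunis]
Visit Riga → queue [Sofia, Delhi, Doha, Kigali, Tunis]
Visit Sofia → queue [Delhi, Doha, Kigali, Tunis]
Visit Delhi → queue [Doha, Kigali, Tunis]
Visit Doha → queue [Kigali, Tunis]
Visit Kigali → queue [Tunis]
Visit Tunis → queue []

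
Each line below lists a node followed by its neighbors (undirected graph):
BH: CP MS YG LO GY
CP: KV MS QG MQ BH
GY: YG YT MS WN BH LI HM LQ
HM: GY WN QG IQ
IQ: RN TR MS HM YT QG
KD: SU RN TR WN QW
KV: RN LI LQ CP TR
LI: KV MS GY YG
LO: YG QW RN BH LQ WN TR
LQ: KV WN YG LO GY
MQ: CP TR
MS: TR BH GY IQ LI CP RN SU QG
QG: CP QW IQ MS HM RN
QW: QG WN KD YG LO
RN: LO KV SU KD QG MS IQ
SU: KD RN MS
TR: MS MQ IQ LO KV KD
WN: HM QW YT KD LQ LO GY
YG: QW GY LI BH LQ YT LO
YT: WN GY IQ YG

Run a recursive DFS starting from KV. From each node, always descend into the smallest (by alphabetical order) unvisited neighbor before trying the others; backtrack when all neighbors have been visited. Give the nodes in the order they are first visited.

KV → CP → BH → GY → HM → IQ → MS → LI → YG → LO → LQ → WN → KD → QW → QG → RN → SU → TR → MQ → YT

Visit KV
KV → CP
CP → BH
BH → GY
GY → HM
HM → IQ
IQ → MS
MS → LI
LI → YG
YG → LO
LO → LQ
LQ → WN
WN → KD
KD → QW
QW → QG
QG → RN
RN → SU
KD → TR
TR → MQ
WN → YT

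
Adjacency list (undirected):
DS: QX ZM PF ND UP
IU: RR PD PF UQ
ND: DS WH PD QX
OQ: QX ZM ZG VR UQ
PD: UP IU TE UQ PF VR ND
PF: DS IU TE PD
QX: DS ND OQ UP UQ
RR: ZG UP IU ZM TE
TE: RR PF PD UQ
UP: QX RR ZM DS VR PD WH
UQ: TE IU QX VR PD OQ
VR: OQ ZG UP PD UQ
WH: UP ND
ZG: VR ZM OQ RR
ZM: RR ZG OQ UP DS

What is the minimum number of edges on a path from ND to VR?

Level 0: ND
Level 1: DS, PD, QX, WH
Level 2: IU, OQ, PF, TE, UP, UQ, VR, ZM
Level 3: RR, ZG
VR first appears at level 2.

2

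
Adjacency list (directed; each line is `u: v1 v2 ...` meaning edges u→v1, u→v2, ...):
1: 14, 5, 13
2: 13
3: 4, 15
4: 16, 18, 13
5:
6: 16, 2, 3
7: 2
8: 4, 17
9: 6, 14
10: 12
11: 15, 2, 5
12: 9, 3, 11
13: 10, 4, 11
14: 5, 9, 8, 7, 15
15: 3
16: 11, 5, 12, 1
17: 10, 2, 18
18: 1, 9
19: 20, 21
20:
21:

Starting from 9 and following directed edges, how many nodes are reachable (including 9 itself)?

18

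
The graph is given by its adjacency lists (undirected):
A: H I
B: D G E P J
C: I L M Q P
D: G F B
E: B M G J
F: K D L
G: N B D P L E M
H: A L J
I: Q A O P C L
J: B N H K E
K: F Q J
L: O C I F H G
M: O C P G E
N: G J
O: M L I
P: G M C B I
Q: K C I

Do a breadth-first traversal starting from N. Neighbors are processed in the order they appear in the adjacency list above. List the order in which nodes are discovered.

N → G → J → B → D → P → L → E → M → H → K → F → C → I → O → A → Q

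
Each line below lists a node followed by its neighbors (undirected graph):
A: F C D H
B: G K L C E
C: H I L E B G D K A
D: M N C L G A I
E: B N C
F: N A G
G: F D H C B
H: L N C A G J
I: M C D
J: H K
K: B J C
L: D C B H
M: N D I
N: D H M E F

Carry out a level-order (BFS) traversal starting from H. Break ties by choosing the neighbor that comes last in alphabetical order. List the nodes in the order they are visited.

H, N, L, J, G, C, A, M, F, E, D, B, K, I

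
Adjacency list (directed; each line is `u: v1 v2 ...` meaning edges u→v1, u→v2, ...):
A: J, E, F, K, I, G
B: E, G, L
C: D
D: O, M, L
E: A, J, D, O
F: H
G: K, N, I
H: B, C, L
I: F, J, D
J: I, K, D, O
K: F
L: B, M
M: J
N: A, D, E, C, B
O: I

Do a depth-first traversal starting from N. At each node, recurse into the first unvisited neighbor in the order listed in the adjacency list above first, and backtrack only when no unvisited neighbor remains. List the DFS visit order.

N -> A -> J -> I -> F -> H -> B -> E -> D -> O -> M -> L -> G -> K -> C

Visit N
N → A
A → J
J → I
I → F
F → H
H → B
B → E
E → D
D → O
D → M
D → L
B → G
G → K
H → C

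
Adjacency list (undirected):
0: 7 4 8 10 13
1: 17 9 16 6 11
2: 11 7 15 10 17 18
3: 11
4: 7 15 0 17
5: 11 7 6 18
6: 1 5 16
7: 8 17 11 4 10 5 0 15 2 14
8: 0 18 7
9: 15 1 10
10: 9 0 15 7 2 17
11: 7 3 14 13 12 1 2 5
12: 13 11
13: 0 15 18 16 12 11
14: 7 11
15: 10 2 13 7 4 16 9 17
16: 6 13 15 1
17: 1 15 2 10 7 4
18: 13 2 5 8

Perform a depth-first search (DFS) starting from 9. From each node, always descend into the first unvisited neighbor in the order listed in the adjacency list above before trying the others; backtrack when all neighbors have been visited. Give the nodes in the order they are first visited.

9, 15, 10, 0, 7, 8, 18, 13, 16, 6, 1, 17, 2, 11, 3, 14, 12, 5, 4

Visit 9
9 → 15
15 → 10
10 → 0
0 → 7
7 → 8
8 → 18
18 → 13
13 → 16
16 → 6
6 → 1
1 → 17
17 → 2
2 → 11
11 → 3
11 → 14
11 → 12
11 → 5
17 → 4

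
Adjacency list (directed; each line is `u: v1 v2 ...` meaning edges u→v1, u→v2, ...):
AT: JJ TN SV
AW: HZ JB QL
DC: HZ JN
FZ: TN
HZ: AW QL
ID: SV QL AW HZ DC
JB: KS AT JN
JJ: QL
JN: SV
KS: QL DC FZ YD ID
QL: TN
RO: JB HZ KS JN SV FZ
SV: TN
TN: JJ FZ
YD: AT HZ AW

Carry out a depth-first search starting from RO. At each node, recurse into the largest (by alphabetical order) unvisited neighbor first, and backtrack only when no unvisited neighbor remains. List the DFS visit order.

Visit RO
RO → SV
SV → TN
TN → JJ
JJ → QL
TN → FZ
RO → KS
KS → YD
YD → HZ
HZ → AW
AW → JB
JB → JN
JB → AT
KS → ID
ID → DC

RO SV TN JJ QL FZ KS YD HZ AW JB JN AT ID DC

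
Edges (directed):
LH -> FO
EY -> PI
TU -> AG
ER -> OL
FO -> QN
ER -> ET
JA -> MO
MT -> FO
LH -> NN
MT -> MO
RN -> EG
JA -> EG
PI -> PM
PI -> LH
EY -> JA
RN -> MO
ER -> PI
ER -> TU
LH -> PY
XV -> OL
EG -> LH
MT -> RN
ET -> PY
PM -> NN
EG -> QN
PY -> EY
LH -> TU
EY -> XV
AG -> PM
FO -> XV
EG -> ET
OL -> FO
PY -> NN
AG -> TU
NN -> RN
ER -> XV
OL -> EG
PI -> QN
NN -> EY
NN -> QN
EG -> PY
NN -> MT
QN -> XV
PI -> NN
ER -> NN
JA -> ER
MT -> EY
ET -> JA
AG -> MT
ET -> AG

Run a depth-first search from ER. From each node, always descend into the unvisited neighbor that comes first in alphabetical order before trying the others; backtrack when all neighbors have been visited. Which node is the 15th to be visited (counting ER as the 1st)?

MO

Visit ER
ER → ET
ET → AG
AG → MT
MT → EY
EY → JA
JA → EG
EG → LH
LH → FO
FO → QN
QN → XV
XV → OL
LH → NN
NN → RN
RN → MO
LH → PY
LH → TU
EY → PI
PI → PM

Visit order: ER, ET, AG, MT, EY, JA, EG, LH, FO, QN, XV, OL, NN, RN, MO, PY, TU, PI, PM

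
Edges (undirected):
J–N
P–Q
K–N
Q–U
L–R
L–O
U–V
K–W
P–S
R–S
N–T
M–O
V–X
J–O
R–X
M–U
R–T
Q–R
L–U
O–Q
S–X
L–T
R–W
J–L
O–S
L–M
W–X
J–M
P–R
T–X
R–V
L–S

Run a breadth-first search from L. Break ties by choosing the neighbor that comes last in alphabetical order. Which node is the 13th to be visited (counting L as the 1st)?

P

Visit L; enqueue U, T, S, R, O, M, J → queue [U, T, S, R, O, M, J]
Visit U; enqueue V, Q → queue [T, S, R, O, M, J, V, Q]
Visit T; enqueue X, N → queue [S, R, O, M, J, V, Q, X, N]
Visit S; enqueue P → queue [R, O, M, J, V, Q, X, N, P]
Visit R; enqueue W → queue [O, M, J, V, Q, X, N, P, W]
Visit O → queue [M, J, V, Q, X, N, P, W]
Visit M → queue [J, V, Q, X, N, P, W]
Visit J → queue [V, Q, X, N, P, W]
Visit V → queue [Q, X, N, P, W]
Visit Q → queue [X, N, P, W]
Visit X → queue [N, P, W]
Visit N; enqueue K → queue [P, W, K]
Visit P → queue [W, K]
Visit W → queue [K]
Visit K → queue []

Visit order: L, U, T, S, R, O, M, J, V, Q, X, N, P, W, K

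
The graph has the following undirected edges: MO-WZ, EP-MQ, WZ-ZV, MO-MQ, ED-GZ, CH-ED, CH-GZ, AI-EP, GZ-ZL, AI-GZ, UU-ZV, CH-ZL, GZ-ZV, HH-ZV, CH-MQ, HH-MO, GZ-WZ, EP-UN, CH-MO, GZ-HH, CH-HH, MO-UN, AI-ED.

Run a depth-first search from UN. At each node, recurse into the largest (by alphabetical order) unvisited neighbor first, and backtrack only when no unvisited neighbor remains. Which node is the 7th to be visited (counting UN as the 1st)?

Visit UN
UN → MO
MO → WZ
WZ → ZV
ZV → UU
ZV → HH
HH → GZ
GZ → ZL
ZL → CH
CH → MQ
MQ → EP
EP → AI
AI → ED

Visit order: UN, MO, WZ, ZV, UU, HH, GZ, ZL, CH, MQ, EP, AI, ED

GZ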